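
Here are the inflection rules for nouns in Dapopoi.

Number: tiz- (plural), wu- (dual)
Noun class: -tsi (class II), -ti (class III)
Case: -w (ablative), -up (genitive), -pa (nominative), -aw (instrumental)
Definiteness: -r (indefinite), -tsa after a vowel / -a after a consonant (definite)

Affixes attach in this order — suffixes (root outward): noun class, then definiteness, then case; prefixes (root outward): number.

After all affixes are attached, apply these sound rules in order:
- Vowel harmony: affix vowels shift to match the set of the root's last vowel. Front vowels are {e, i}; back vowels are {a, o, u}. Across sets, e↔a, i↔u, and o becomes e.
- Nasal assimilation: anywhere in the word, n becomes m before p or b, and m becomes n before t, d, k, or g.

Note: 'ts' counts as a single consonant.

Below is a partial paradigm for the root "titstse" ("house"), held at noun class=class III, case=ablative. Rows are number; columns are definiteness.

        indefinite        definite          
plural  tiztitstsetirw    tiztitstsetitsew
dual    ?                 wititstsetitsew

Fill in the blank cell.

wititstsetirw

Attach noun class class III -ti → titstseti.
Attach definiteness indefinite -r → titstsetir.
Attach number dual wu- → wutitstsetir.
Attach case ablative -w → wutitstsetirw.
Apply vowel harmony: wutitstsetirw → wititstsetirw.
Nasal assimilation: no change.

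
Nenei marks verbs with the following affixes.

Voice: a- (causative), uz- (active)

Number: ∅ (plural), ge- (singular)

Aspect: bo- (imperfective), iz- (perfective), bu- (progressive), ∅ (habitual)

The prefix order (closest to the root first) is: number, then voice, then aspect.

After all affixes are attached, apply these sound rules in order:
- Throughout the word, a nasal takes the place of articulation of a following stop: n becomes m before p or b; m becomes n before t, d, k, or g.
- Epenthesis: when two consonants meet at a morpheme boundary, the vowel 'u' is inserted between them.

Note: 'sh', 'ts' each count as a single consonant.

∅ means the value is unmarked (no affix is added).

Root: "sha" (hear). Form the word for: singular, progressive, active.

buuzugesha

Attach number singular ge- → gesha.
Attach voice active uz- → uzgesha.
Attach aspect progressive bu- → buuzgesha.
Nasal assimilation: no change.
Apply epenthesis: buuzgesha → buuzugesha.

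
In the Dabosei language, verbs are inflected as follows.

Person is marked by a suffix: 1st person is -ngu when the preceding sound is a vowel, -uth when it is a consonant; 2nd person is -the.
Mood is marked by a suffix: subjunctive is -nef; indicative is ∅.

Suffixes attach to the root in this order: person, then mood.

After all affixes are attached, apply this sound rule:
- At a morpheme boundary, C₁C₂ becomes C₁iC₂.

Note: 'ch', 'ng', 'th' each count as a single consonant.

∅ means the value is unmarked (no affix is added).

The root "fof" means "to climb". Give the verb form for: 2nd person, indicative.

fofithe

Attach person 2nd person -the → fofthe.
mood = indicative: zero marking, form stays fofthe.
Apply epenthesis: fofthe → fofithe.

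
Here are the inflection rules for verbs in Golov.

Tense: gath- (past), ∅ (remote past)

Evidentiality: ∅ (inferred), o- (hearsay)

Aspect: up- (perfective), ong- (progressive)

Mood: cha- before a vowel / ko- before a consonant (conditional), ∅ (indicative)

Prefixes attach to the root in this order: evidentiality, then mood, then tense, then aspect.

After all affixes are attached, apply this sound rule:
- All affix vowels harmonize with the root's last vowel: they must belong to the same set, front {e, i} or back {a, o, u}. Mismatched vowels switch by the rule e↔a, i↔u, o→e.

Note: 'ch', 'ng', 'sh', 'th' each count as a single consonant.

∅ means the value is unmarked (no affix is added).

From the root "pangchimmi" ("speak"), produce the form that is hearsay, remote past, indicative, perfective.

ipepangchimmi

Attach evidentiality hearsay o- → opangchimmi.
mood = indicative: zero marking, form stays opangchimmi.
tense = remote past: zero marking, form stays opangchimmi.
Attach aspect perfective up- → upopangchimmi.
Apply vowel harmony: upopangchimmi → ipepangchimmi.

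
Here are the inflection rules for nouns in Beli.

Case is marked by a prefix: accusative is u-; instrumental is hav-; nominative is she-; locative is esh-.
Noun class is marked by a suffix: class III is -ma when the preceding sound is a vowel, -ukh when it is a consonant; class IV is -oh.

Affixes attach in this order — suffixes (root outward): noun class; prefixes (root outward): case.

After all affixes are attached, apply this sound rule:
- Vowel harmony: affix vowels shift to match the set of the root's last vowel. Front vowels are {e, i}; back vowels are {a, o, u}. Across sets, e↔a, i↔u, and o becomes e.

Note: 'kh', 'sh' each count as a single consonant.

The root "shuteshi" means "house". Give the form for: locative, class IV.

Attach noun class class IV -oh → shuteshioh.
Attach case locative esh- → eshshuteshioh.
Apply vowel harmony: eshshuteshioh → eshshuteshieh.

eshshuteshieh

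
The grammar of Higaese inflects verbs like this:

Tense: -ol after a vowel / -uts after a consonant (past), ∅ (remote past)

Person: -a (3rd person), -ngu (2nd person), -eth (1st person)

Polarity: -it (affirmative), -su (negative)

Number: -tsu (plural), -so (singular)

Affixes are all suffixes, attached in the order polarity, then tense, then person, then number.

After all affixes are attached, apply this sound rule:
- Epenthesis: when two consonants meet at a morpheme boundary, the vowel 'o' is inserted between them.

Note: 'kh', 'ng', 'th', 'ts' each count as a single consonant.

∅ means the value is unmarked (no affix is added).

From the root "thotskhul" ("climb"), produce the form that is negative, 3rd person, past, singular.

thotskhulosuolaso

Attach polarity negative -su → thotskhulsu.
Attach tense past -ol (after vowel 'u') → thotskhulsuol.
Attach person 3rd person -a → thotskhulsuola.
Attach number singular -so → thotskhulsuolaso.
Apply epenthesis: thotskhulsuolaso → thotskhulosuolaso.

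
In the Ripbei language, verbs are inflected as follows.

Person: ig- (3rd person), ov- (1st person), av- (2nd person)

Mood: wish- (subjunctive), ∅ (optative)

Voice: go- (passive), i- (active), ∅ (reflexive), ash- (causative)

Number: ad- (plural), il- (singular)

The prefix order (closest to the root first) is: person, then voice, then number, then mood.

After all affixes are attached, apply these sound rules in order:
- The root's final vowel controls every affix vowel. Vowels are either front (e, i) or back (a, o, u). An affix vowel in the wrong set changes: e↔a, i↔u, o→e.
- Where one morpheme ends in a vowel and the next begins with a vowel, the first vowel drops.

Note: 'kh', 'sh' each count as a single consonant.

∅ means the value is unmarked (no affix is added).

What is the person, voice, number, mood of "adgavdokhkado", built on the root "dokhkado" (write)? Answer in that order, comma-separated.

2nd person, passive, plural, optative

Segment: ad-go-av-dokhkado.
person: av- → 2nd person.
voice: go- → passive.
number: ad- → plural.
mood: ∅ → optative.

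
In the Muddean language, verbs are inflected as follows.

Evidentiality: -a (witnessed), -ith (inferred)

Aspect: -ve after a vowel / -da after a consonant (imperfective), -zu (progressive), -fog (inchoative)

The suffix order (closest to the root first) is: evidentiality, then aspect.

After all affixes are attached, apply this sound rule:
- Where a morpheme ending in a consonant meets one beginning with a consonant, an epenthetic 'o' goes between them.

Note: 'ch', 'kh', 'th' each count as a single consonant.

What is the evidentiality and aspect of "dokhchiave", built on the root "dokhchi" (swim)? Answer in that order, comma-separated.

witnessed, imperfective

Segment: dokhchi-a-ve.
evidentiality: -a → witnessed.
aspect: -ve/da → imperfective.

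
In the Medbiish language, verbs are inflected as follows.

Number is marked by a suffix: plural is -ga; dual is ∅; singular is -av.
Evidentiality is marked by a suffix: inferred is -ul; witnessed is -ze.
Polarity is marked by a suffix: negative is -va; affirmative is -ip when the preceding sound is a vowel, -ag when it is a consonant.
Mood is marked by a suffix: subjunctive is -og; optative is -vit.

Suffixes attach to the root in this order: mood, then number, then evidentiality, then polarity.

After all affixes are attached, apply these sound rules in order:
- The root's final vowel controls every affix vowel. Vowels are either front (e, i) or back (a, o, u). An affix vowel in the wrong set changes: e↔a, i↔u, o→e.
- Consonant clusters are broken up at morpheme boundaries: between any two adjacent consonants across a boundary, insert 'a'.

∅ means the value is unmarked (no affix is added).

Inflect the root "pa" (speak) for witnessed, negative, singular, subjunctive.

Attach mood subjunctive -og → paog.
Attach number singular -av → paogav.
Attach evidentiality witnessed -ze → paogavze.
Attach polarity negative -va → paogavzeva.
Apply vowel harmony: paogavzeva → paogavzava.
Apply epenthesis: paogavzava → paogavazava.

paogavazava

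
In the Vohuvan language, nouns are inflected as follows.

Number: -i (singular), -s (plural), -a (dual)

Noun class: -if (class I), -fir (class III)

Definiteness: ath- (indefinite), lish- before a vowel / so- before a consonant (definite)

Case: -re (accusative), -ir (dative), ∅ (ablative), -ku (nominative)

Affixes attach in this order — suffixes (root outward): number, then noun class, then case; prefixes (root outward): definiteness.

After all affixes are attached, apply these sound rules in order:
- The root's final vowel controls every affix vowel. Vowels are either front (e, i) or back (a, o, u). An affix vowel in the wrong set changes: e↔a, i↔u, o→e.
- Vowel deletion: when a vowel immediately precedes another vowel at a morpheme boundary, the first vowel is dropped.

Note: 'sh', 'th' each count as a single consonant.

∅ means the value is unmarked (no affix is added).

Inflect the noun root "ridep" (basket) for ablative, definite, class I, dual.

seridepif

Attach definiteness definite so- (before consonant 'r') → soridep.
Attach number dual -a → soridepa.
Attach noun class class I -if → soridepaif.
case = ablative: zero marking, form stays soridepaif.
Apply vowel harmony: soridepaif → seridepeif.
Apply vowel deletion: seridepeif → seridepif.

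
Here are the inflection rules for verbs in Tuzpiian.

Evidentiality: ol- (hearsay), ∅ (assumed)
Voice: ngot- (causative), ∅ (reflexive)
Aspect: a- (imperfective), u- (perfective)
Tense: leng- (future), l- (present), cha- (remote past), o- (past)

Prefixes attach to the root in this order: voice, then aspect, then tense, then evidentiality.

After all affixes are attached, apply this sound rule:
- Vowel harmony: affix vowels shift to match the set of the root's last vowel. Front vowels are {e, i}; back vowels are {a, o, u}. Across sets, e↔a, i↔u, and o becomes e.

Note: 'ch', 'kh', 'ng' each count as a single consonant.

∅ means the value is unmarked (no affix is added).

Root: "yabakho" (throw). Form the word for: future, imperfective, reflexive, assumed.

langayabakho

voice = reflexive: zero marking, form stays yabakho.
Attach aspect imperfective a- → ayabakho.
Attach tense future leng- → lengayabakho.
evidentiality = assumed: zero marking, form stays lengayabakho.
Apply vowel harmony: lengayabakho → langayabakho.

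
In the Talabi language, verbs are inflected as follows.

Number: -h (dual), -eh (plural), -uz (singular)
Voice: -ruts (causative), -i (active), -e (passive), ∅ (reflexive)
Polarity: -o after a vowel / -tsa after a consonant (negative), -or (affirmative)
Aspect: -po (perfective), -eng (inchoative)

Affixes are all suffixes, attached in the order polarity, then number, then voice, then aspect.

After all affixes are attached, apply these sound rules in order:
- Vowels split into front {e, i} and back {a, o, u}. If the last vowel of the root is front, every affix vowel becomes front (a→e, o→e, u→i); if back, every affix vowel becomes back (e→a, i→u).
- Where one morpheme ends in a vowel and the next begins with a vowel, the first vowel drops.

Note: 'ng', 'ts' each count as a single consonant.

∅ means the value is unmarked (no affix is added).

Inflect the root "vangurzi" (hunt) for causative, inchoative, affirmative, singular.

vangurzerizritseng

Attach polarity affirmative -or → vangurzior.
Attach number singular -uz → vangurzioruz.
Attach voice causative -ruts → vangurzioruzruts.
Attach aspect inchoative -eng → vangurzioruzrutseng.
Apply vowel harmony: vangurzioruzrutseng → vangurzierizritseng.
Apply vowel deletion: vangurzierizritseng → vangurzerizritseng.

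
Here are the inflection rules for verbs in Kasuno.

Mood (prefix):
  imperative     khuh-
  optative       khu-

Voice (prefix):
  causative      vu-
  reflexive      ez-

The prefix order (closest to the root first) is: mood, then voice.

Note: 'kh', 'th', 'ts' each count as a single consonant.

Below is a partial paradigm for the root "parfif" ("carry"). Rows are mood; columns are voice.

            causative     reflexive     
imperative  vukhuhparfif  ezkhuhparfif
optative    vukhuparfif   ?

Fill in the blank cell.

Attach mood optative khu- → khuparfif.
Attach voice reflexive ez- → ezkhuparfif.

ezkhuparfif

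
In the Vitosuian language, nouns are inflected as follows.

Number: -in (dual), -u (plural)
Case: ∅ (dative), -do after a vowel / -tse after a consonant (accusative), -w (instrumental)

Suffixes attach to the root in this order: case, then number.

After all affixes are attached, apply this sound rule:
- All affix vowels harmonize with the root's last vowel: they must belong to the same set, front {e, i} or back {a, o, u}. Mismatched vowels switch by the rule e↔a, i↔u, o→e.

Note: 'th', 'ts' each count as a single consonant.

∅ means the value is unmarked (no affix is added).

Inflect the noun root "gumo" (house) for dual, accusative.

gumodoun

Attach case accusative -do (after vowel 'o') → gumodo.
Attach number dual -in → gumodoin.
Apply vowel harmony: gumodoin → gumodoun.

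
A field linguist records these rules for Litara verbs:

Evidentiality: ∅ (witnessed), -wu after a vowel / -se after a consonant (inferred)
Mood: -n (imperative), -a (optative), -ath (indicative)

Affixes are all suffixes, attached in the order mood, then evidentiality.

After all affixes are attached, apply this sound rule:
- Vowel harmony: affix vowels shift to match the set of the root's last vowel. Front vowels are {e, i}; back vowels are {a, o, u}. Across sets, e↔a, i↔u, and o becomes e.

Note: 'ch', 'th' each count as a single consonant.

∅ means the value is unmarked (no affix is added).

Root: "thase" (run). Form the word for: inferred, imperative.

Attach mood imperative -n → thasen.
Attach evidentiality inferred -se (after consonant 'n') → thasense.
Vowel harmony: no change.

thasense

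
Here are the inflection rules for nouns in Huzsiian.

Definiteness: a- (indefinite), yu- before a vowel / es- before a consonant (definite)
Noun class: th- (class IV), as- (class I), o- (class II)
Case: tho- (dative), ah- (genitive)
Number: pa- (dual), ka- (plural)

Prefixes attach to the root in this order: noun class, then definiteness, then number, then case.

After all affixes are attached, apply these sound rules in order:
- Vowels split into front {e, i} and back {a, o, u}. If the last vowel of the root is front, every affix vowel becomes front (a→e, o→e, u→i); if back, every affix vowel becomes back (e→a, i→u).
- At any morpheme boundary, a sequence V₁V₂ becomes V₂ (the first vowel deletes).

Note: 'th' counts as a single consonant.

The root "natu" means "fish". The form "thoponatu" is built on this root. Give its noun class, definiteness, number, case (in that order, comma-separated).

class II, indefinite, dual, dative

Segment: tho-pa-a-o-natu.
noun class: o- → class II.
definiteness: a- → indefinite.
number: pa- → dual.
case: tho- → dative.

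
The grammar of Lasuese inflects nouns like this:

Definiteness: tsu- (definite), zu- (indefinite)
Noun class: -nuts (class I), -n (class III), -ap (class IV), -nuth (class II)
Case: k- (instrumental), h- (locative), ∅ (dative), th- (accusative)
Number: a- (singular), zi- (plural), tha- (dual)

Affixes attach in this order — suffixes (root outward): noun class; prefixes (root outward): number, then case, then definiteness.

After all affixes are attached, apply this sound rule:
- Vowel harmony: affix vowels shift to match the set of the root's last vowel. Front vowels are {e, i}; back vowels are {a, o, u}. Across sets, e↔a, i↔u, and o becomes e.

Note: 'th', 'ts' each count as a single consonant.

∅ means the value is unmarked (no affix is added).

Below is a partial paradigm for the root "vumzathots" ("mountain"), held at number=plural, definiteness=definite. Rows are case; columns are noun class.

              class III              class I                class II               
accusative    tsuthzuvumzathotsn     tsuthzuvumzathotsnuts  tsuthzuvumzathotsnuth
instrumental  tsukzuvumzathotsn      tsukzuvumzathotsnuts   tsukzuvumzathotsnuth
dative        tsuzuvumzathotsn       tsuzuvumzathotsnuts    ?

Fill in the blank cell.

tsuzuvumzathotsnuth

Attach number plural zi- → zivumzathots.
Attach noun class class II -nuth → zivumzathotsnuth.
case = dative: zero marking, form stays zivumzathotsnuth.
Attach definiteness definite tsu- → tsuzivumzathotsnuth.
Apply vowel harmony: tsuzivumzathotsnuth → tsuzuvumzathotsnuth.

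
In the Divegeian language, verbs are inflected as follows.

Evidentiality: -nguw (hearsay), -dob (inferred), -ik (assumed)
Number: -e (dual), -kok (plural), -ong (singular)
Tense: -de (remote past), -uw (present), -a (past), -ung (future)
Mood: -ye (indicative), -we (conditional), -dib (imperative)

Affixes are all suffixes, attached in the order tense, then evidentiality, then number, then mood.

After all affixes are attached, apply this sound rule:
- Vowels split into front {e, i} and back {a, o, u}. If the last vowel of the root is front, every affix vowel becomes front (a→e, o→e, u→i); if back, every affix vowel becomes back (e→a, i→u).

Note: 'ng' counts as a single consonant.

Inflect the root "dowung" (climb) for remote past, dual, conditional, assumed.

dowungdaukawa

Attach tense remote past -de → dowungde.
Attach evidentiality assumed -ik → dowungdeik.
Attach number dual -e → dowungdeike.
Attach mood conditional -we → dowungdeikewe.
Apply vowel harmony: dowungdeikewe → dowungdaukawa.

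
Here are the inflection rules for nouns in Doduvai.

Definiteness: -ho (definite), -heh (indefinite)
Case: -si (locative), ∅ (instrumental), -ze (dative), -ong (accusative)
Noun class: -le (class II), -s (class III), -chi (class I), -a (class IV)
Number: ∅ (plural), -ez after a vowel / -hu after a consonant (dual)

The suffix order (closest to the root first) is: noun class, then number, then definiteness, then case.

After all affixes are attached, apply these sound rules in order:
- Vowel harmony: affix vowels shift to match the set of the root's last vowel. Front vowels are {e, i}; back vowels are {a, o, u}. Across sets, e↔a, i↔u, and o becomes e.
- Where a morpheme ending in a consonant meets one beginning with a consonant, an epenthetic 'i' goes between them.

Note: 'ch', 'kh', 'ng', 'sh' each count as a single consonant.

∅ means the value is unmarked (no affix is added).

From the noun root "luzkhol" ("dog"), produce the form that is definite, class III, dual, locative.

Attach noun class class III -s → luzkhols.
Attach number dual -hu (after consonant 's') → luzkholshu.
Attach definiteness definite -ho → luzkholshuho.
Attach case locative -si → luzkholshuhosi.
Apply vowel harmony: luzkholshuhosi → luzkholshuhosu.
Apply epenthesis: luzkholshuhosu → luzkholisihuhosu.

luzkholisihuhosu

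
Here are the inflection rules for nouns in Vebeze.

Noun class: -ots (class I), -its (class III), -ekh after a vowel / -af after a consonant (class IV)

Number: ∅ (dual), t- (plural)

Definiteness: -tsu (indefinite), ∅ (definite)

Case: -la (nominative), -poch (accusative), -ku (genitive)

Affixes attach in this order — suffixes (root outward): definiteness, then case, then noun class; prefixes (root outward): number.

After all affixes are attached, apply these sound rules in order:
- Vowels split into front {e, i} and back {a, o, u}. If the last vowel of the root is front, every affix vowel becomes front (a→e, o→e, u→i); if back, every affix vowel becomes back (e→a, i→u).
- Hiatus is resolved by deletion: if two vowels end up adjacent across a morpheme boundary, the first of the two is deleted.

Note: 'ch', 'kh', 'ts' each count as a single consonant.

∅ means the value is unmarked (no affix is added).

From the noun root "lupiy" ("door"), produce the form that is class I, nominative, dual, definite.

lupiylets

number = dual: zero marking, form stays lupiy.
definiteness = definite: zero marking, form stays lupiy.
Attach case nominative -la → lupiyla.
Attach noun class class I -ots → lupiylaots.
Apply vowel harmony: lupiylaots → lupiyleets.
Apply vowel deletion: lupiyleets → lupiylets.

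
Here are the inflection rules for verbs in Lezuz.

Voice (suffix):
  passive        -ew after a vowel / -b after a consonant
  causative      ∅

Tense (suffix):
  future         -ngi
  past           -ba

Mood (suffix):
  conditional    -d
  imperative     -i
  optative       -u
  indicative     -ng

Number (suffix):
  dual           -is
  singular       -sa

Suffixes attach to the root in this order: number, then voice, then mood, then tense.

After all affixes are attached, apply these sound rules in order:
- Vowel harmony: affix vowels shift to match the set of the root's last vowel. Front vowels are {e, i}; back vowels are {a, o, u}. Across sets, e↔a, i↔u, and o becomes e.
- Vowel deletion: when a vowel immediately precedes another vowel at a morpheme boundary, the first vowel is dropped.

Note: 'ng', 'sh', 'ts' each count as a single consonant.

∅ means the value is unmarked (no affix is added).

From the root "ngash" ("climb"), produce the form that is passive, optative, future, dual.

ngashusbungu

Attach number dual -is → ngashis.
Attach voice passive -b (after consonant 's') → ngashisb.
Attach mood optative -u → ngashisbu.
Attach tense future -ngi → ngashisbungi.
Apply vowel harmony: ngashisbungi → ngashusbungu.
Vowel deletion: no change.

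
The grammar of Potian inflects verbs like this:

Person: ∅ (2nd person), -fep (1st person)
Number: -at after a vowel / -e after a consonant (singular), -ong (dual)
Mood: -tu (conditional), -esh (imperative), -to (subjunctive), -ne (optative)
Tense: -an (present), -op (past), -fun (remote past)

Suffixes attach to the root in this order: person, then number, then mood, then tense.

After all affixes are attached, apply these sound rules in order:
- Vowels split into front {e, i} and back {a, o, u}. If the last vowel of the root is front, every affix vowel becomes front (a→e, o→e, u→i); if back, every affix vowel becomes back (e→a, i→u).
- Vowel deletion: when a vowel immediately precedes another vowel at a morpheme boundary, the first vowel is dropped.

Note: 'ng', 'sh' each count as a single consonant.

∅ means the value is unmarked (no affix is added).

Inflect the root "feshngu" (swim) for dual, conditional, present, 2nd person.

feshngongtan

person = 2nd person: zero marking, form stays feshngu.
Attach number dual -ong → feshnguong.
Attach mood conditional -tu → feshnguongtu.
Attach tense present -an → feshnguongtuan.
Vowel harmony: no change.
Apply vowel deletion: feshnguongtuan → feshngongtan.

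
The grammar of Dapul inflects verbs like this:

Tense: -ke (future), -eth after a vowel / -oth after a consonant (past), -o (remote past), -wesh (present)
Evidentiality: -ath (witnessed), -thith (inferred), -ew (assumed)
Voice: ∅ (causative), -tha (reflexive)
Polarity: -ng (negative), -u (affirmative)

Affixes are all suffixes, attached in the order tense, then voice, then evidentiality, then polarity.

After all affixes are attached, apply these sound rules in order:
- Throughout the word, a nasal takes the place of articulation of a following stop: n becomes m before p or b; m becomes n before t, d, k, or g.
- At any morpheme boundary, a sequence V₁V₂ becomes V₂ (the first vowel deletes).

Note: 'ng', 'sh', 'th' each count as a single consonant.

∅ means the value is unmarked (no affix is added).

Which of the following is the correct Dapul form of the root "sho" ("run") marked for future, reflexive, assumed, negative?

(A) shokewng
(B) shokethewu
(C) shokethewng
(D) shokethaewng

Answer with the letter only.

C

Attach tense future -ke → shoke.
Attach voice reflexive -tha → shoketha.
Attach evidentiality assumed -ew → shokethaew.
Attach polarity negative -ng → shokethaewng.
Nasal assimilation: no change.
Apply vowel deletion: shokethaewng → shokethewng.
So the correct form is shokethewng, option (C).
(D) shokethaewng is wrong: it fails to apply the sound rule(s).
(A) shokewng is wrong: it uses causative instead of reflexive for voice.
(B) shokethewu is wrong: it uses affirmative instead of negative for polarity.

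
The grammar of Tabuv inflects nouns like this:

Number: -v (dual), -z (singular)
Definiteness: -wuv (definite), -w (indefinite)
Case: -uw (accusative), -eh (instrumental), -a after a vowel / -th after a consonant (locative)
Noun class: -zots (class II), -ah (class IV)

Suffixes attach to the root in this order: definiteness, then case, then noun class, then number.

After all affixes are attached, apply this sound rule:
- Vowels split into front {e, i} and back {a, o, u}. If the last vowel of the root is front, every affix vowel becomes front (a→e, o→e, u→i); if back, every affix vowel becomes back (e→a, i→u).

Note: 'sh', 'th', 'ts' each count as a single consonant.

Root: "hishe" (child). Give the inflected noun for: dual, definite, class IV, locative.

Attach definiteness definite -wuv → hishewuv.
Attach case locative -th (after consonant 'v') → hishewuvth.
Attach noun class class IV -ah → hishewuvthah.
Attach number dual -v → hishewuvthahv.
Apply vowel harmony: hishewuvthahv → hishewivthehv.

hishewivthehv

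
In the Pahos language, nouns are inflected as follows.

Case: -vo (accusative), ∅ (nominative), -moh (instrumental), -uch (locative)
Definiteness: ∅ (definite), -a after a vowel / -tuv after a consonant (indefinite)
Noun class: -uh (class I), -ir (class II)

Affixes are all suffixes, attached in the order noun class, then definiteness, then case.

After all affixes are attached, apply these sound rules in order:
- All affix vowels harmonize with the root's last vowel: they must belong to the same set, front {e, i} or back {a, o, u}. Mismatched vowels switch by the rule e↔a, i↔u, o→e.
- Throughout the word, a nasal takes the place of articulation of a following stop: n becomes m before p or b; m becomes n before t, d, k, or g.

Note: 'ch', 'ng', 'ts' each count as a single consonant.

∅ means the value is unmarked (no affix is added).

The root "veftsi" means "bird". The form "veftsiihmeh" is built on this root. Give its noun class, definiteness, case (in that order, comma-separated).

class I, definite, instrumental

Segment: veftsi-uh-moh.
noun class: -uh → class I.
definiteness: ∅ → definite.
case: -moh → instrumental.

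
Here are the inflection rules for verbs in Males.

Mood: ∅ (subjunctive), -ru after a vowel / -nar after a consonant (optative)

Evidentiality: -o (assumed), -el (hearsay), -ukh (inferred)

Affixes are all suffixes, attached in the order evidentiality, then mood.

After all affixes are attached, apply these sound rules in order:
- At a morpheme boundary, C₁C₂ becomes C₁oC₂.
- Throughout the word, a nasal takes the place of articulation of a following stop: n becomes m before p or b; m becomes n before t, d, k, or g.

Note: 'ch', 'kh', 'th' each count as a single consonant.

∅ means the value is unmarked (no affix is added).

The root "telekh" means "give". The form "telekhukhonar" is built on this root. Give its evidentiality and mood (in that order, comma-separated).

inferred, optative

Segment: telekh-ukh-nar.
evidentiality: -ukh → inferred.
mood: -ru/nar → optative.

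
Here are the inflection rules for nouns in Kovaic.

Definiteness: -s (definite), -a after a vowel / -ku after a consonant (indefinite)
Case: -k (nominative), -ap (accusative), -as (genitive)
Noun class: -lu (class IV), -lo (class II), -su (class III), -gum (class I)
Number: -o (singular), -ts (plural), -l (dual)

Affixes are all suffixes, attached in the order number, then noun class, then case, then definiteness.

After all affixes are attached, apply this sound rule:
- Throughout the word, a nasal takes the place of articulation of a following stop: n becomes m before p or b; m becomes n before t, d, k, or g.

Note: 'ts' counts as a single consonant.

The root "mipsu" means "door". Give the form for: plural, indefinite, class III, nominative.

Attach number plural -ts → mipsuts.
Attach noun class class III -su → mipsutssu.
Attach case nominative -k → mipsutssuk.
Attach definiteness indefinite -ku (after consonant 'k') → mipsutssukku.
Nasal assimilation: no change.

mipsutssukku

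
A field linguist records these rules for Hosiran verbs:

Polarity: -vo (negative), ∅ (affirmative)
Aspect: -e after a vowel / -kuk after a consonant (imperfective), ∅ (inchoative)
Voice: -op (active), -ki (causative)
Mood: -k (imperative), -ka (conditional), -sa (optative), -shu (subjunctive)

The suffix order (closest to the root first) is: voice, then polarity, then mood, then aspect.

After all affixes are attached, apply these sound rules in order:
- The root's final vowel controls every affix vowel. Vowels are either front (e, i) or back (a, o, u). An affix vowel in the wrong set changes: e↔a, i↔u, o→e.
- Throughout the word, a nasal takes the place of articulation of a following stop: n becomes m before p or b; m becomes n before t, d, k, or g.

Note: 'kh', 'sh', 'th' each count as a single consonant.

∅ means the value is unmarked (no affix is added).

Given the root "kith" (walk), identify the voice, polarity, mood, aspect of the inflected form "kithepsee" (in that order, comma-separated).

active, affirmative, optative, imperfective

Segment: kith-op-sa-e.
voice: -op → active.
polarity: ∅ → affirmative.
mood: -sa → optative.
aspect: -e/kuk → imperfective.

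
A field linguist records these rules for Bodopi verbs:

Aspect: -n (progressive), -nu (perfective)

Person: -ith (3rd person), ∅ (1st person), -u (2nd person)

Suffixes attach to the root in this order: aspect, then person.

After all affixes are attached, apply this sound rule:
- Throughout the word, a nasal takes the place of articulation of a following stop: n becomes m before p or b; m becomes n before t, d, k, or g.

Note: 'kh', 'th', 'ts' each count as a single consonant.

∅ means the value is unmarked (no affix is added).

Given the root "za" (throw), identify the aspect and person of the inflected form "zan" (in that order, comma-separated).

progressive, 1st person

Segment: za-n.
aspect: -n → progressive.
person: ∅ → 1st person.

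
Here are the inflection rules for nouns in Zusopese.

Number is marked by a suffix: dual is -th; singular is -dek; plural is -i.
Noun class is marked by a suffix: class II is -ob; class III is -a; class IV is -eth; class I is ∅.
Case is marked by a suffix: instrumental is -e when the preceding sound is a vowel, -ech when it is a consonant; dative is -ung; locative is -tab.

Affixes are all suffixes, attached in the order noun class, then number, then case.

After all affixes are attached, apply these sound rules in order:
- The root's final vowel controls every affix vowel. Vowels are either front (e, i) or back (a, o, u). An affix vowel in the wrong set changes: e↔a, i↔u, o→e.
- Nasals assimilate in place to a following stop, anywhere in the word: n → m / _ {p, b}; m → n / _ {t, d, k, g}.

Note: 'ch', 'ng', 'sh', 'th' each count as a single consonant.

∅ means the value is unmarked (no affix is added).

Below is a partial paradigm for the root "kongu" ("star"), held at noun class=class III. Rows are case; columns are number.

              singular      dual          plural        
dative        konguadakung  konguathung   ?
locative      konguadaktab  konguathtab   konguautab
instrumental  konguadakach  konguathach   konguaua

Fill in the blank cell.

konguauung

Attach noun class class III -a → kongua.
Attach number plural -i → konguai.
Attach case dative -ung → konguaiung.
Apply vowel harmony: konguaiung → konguauung.
Nasal assimilation: no change.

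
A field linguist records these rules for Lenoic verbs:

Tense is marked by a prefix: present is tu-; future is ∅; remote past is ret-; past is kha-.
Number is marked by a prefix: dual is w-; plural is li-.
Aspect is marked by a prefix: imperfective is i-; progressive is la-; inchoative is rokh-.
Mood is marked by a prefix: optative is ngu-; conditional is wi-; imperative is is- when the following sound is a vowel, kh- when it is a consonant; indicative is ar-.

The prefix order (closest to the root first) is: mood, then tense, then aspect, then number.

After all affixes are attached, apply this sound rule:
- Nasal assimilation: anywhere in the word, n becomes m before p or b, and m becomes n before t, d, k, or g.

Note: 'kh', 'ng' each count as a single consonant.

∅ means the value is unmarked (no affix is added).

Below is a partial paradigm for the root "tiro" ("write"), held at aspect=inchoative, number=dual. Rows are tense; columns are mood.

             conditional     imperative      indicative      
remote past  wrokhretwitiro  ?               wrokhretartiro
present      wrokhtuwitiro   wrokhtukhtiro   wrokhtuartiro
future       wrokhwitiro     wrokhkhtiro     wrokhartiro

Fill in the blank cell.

Attach mood imperative kh- (before consonant 't') → khtiro.
Attach tense remote past ret- → retkhtiro.
Attach aspect inchoative rokh- → rokhretkhtiro.
Attach number dual w- → wrokhretkhtiro.
Nasal assimilation: no change.

wrokhretkhtiro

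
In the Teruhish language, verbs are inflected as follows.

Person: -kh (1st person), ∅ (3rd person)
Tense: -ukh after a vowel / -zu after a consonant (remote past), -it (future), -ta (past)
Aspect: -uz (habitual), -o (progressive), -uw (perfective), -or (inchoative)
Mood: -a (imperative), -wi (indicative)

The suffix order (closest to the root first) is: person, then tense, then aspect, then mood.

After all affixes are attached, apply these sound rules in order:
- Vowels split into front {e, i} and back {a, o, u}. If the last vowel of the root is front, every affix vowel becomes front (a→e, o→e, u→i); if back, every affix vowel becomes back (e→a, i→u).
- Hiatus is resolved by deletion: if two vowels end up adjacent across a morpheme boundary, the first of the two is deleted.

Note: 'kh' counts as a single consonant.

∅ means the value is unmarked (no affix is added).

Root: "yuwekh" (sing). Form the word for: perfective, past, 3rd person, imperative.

person = 3rd person: zero marking, form stays yuwekh.
Attach tense past -ta → yuwekhta.
Attach aspect perfective -uw → yuwekhtauw.
Attach mood imperative -a → yuwekhtauwa.
Apply vowel harmony: yuwekhtauwa → yuwekhteiwe.
Apply vowel deletion: yuwekhteiwe → yuwekhtiwe.

yuwekhtiwe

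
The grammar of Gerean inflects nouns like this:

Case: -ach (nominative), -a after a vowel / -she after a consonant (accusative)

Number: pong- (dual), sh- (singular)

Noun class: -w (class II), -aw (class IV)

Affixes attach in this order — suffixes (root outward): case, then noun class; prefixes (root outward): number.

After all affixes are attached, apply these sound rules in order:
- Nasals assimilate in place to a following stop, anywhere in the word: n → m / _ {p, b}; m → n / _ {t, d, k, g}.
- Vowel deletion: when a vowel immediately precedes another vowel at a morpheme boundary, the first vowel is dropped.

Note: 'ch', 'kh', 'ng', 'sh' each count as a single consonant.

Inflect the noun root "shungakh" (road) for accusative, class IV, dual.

Attach case accusative -she (after consonant 'kh') → shungakhshe.
Attach noun class class IV -aw → shungakhsheaw.
Attach number dual pong- → pongshungakhsheaw.
Nasal assimilation: no change.
Apply vowel deletion: pongshungakhsheaw → pongshungakhshaw.

pongshungakhshaw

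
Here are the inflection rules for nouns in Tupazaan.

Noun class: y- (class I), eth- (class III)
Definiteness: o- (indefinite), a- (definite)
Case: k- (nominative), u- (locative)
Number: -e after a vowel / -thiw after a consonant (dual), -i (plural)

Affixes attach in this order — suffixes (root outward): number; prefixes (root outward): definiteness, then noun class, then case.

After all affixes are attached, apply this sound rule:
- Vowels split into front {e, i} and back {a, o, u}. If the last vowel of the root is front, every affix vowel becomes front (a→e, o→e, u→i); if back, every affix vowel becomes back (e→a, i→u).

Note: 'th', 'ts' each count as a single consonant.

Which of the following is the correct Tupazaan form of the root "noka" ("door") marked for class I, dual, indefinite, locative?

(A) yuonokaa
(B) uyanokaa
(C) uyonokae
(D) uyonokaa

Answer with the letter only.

D

Attach definiteness indefinite o- → onoka.
Attach noun class class I y- → yonoka.
Attach case locative u- → uyonoka.
Attach number dual -e (after vowel 'a') → uyonokae.
Apply vowel harmony: uyonokae → uyonokaa.
So the correct form is uyonokaa, option (D).
(B) uyanokaa is wrong: it uses definite instead of indefinite for definiteness.
(C) uyonokae is wrong: it fails to apply the sound rule(s).
(A) yuonokaa is wrong: it has the affixes in the wrong order.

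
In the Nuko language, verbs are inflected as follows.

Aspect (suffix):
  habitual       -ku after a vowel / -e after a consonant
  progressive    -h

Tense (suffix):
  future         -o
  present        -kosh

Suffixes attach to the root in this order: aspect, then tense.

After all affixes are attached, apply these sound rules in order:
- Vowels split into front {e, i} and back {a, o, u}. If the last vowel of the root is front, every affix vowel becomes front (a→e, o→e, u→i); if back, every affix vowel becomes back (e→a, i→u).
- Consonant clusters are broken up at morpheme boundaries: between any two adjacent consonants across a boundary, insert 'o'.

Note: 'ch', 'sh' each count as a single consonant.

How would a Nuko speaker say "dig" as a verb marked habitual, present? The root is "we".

wekikesh

Attach aspect habitual -ku (after vowel 'e') → weku.
Attach tense present -kosh → wekukosh.
Apply vowel harmony: wekukosh → wekikesh.
Epenthesis: no change.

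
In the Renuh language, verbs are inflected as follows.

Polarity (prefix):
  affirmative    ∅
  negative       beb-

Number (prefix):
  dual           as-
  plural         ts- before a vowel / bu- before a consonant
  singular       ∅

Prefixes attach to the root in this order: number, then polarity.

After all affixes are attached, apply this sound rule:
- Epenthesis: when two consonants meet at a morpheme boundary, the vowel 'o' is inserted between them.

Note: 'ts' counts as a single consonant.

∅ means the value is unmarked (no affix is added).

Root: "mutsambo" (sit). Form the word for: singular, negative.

number = singular: zero marking, form stays mutsambo.
Attach polarity negative beb- → bebmutsambo.
Apply epenthesis: bebmutsambo → bebomutsambo.

bebomutsambo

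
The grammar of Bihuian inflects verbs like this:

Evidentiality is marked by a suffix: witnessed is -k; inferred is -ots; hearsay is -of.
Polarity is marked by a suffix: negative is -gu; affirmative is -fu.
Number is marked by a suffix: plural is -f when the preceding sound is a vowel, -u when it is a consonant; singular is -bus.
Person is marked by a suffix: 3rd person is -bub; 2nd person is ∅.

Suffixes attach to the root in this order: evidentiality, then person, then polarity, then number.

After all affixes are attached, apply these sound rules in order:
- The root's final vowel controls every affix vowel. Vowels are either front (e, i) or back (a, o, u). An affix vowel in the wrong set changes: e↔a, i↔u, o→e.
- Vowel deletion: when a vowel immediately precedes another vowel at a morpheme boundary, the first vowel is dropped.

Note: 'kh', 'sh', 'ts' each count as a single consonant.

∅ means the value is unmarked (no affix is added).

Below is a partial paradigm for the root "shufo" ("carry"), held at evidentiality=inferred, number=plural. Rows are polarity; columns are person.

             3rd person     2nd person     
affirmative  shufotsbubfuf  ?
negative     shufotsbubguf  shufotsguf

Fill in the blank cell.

shufotsfuf

Attach evidentiality inferred -ots → shufoots.
person = 2nd person: zero marking, form stays shufoots.
Attach polarity affirmative -fu → shufootsfu.
Attach number plural -f (after vowel 'u') → shufootsfuf.
Vowel harmony: no change.
Apply vowel deletion: shufootsfuf → shufotsfuf.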